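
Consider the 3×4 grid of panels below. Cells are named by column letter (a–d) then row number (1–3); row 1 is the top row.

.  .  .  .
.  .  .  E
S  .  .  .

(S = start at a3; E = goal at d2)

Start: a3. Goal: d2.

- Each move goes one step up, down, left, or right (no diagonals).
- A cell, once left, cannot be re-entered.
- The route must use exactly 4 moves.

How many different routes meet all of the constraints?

Need simple routes of exactly 4 moves from a3 to d2 (Manhattan distance 4, so 0 moves are spent on a detour and 0 undoing it).
Enumerating: a3 a2 b2 c2 d2 | a3 b3 b2 c2 d2 | a3 b3 c3 c2 d2 | a3 b3 c3 d3 d2.
That gives 4 routes.

4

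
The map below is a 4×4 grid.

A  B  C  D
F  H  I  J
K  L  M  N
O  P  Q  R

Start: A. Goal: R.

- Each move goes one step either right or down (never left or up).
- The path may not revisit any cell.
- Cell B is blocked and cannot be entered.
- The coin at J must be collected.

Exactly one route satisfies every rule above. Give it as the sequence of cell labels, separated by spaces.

Moves only go right or down, so the column and row indices never decrease.
Route from A: down to F, 3× right (reaching J), 2× down (reaching R) — 6 moves in all.
Check: all required cells visited.

A F H I J N R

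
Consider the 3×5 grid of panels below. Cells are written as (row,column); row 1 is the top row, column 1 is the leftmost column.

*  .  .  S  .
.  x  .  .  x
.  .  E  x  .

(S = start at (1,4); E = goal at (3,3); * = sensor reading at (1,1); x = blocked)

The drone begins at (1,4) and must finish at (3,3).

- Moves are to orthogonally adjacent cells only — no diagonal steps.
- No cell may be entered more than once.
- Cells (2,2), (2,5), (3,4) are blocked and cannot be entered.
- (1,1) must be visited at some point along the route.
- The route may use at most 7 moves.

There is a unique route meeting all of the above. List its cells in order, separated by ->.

(1,4) -> (1,3) -> (1,2) -> (1,1) -> (2,1) -> (3,1) -> (3,2) -> (3,3)

The budget equals the shortest possible length, so every move has to be on a shortest route through the required cells.
Route from (1,4): 3× left (reaching (1,1)), 2× down (reaching (3,1)), 2× right (reaching (3,3)) — 7 moves in all.
Check: all required cells visited; 7 ≤ 7 moves.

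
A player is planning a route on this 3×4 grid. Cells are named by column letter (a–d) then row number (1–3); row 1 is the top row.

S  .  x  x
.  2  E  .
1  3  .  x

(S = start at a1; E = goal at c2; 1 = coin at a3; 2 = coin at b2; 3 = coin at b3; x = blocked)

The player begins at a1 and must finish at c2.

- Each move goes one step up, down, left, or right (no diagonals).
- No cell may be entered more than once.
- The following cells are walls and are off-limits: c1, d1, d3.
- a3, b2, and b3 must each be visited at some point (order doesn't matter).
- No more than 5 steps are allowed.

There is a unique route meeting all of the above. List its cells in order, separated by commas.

Any route must reach a3, b2, and b3 and still end at c2 within 5 moves, so the order of the required stops is forced.
Route from a1: 2× down (reaching a3), right to b3, up to b2, right to c2 — 5 moves in all.
Check: all required cells visited; 5 ≤ 5 moves.

a1, a2, a3, b3, b2, c2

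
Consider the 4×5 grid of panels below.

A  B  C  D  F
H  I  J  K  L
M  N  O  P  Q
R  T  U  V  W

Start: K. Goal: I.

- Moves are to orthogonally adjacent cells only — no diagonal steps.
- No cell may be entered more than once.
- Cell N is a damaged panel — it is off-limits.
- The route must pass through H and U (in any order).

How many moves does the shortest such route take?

8

Any route passes through H and U in some order between K and I. Summing Manhattan distances along each leg and taking the cheapest ordering (K → U → H → I) gives a lower bound of 3 + 4 + 1 = 8 moves.
A route of 8 moves achieves this: K → P → V → U → T → R → M → H → I.
Since 8 matches the lower bound, it is optimal.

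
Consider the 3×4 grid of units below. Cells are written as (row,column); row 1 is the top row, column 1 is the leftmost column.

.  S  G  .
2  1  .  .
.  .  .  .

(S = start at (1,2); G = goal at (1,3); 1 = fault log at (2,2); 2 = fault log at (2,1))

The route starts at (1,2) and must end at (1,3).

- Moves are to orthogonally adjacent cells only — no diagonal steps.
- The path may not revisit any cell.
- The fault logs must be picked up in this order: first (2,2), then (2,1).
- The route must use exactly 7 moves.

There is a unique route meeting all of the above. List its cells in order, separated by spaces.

The waypoints must appear in the order (2,2), (2,1), with no cell reused.
Route from (1,2): down to (2,2), left to (2,1), down to (3,1), 2× right (reaching (3,3)), 2× up (reaching (1,3)) — 7 moves in all.
Check: order respected (1 at step 1, 2 at step 2); 7 moves as required.

(1,2) (2,2) (2,1) (3,1) (3,2) (3,3) (2,3) (1,3)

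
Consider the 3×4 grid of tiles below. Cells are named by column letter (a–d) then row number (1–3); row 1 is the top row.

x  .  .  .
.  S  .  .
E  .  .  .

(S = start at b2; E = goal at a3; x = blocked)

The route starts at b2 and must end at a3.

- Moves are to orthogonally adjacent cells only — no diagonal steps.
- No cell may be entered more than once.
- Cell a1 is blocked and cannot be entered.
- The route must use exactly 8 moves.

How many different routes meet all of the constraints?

Need simple routes of exactly 8 moves from b2 to a3 (Manhattan distance 2, so 3 moves are spent on a detour and 3 undoing it).
Enumerating: b2 b1 c1 c2 d2 d3 c3 b3 a3 | b2 b1 c1 d1 d2 d3 c3 b3 a3 | b2 b1 c1 d1 d2 c2 c3 b3 a3 | b2 c2 c1 d1 d2 d3 c3 b3 a3.
That gives 4 routes.

4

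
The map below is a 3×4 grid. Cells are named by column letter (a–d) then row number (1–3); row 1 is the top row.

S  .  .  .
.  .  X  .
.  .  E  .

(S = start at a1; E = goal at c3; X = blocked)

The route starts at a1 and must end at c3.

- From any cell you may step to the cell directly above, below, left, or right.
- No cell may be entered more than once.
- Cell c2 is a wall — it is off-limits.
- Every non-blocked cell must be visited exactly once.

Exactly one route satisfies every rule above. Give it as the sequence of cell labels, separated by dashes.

a1 - a2 - a3 - b3 - b2 - b1 - c1 - d1 - d2 - d3 - c3

Need to visit all 11 open cells exactly once, starting at a1 and ending at c3.
Cell c1 has only two open neighbours (b1 and d1), so the path must pass straight through it: one of those is the cell it's entered from and the other is where it exits.
Route from a1: down 2 to a3, right 1 to b3, up 2 to b1, right 2 to d1, down 2 to d3, left 1 to c3 — 10 moves in all.
Check: all 11 open cells covered.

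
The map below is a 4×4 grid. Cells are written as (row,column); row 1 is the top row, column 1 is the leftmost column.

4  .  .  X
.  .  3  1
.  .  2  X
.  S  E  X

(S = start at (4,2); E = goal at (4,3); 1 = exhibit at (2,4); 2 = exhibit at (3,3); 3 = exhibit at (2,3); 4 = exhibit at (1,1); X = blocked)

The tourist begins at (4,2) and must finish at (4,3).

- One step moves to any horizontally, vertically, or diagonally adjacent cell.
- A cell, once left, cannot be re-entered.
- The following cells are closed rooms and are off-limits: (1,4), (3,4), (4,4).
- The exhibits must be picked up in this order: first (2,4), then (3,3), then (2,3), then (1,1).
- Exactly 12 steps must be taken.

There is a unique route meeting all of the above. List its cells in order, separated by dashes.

(4,2) - (4,1) - (3,1) - (2,2) - (1,3) - (2,4) - (3,3) - (2,3) - (1,2) - (1,1) - (2,1) - (3,2) - (4,3)

The waypoints must appear in the order (2,4), (3,3), (2,3), (1,1), with no cell reused.
Route from (4,2): left 1 to (4,1), up 1 to (3,1), up-right 2 to (1,3), down-right 1 to (2,4), down-left 1 to (3,3), up 1 to (2,3), up-left 1 to (1,2), left 1 to (1,1), down 1 to (2,1), down-right 2 to (4,3) — 12 moves in all.
Check: order respected (1 at step 5, 2 at step 6, 3 at step 7, 4 at step 9); 12 moves as required.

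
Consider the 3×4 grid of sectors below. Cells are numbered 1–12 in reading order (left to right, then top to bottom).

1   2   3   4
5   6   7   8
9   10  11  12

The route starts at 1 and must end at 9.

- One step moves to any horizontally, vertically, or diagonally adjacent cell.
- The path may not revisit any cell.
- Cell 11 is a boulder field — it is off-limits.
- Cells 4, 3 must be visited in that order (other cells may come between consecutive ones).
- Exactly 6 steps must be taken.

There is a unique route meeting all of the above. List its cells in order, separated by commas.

The waypoints must appear in the order 4, 3, with no cell reused.
Route from 1: right to 2, down-right to 7, up-right to 4, left to 3, 2× down-left (reaching 9) — 6 moves in all.
Check: order respected (4 at step 3, 3 at step 4); 6 moves as required.

1, 2, 7, 4, 3, 6, 9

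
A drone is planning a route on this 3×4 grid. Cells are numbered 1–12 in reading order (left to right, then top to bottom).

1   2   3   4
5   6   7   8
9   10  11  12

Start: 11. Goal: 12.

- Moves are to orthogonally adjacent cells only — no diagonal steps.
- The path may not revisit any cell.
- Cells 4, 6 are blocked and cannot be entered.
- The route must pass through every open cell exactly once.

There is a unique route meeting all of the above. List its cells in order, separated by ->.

11 -> 10 -> 9 -> 5 -> 1 -> 2 -> 3 -> 7 -> 8 -> 12

Need to visit all 10 open cells exactly once, starting at 11 and ending at 12.
Cell 3 has only two open neighbours (7 and 2), so the path must pass straight through it: one of those is the cell it's entered from and the other is where it exits.
Route from 11: left 2 to 9, up 2 to 1, right 2 to 3, down 1 to 7, right 1 to 8, down 1 to 12 — 9 moves in all.
Check: all 10 open cells covered.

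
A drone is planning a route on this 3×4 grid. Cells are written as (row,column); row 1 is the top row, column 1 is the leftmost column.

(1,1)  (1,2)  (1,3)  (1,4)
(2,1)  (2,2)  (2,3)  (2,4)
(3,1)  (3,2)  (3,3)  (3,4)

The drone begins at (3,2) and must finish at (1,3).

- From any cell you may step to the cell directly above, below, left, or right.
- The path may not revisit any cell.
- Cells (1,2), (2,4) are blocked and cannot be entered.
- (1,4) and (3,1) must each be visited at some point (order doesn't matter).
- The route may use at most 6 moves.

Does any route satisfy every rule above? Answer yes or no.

no

(1,4) must be visited but has only one open neighbour ((1,3)), and it is neither the start nor the goal — the route would have to enter and leave through (1,3), re-entering it.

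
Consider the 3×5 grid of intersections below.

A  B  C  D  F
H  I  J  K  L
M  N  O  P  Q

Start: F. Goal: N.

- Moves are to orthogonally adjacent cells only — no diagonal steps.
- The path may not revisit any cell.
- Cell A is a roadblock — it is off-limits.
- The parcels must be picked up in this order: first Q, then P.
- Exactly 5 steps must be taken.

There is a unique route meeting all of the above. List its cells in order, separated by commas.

The waypoints must appear in the order Q, P, with no cell reused.
Route from F: down 2 to Q, left 3 to N — 5 moves in all.
Check: order respected (Q at step 2, P at step 3); 5 moves as required.

F, L, Q, P, O, N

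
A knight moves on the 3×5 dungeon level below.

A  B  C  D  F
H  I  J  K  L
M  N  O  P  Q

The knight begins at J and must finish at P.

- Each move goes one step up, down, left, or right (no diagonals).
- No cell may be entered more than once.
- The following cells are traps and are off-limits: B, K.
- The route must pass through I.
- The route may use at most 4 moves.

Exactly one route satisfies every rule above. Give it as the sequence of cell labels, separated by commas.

Any route must reach I and still end at P within 4 moves, so the order of the required stops is forced.
Route from J: left to I, down to N, 2× right (reaching P) — 4 moves in all.
Check: all required cells visited; 4 ≤ 4 moves.

J, I, N, O, P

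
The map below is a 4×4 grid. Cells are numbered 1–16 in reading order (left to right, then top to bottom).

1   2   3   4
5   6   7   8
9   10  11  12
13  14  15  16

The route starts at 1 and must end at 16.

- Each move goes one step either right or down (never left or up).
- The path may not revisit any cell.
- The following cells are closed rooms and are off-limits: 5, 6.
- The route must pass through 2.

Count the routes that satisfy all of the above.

A right/down-only route from 1 to 16 makes exactly 3 down-moves and 3 right-moves in some order.
With no other constraints that would be C(6,3) = 20 routes.
Split at 2 and multiply the segment counts (each segment already excludes blocked cells): 1→2: 1; 2→16: 4; product = 4.
That gives 4 routes.

4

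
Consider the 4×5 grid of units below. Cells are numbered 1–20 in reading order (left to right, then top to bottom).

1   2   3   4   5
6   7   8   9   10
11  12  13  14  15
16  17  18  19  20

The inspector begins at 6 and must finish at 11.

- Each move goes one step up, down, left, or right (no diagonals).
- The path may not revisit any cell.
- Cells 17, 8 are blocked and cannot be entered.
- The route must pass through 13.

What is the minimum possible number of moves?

Any route passes through 13 somewhere between 6 and 11. Summing Manhattan distances along the two legs (6 → 13 → 11) gives a lower bound of 3 + 2 = 5 moves.
The shortest route satisfying every rule uses 9 moves: 6 → 1 → 2 → 3 → 4 → 9 → 14 → 13 → 12 → 11.
The bound of 5 isn't tight here; checking systematically, no route of length 5 through 8 satisfies every constraint (on a 4-connected grid the length of any start-to-goal walk has the same parity as the Manhattan bound, so only lengths 5, 7, 9, … need checking), so 9 is the minimum.

9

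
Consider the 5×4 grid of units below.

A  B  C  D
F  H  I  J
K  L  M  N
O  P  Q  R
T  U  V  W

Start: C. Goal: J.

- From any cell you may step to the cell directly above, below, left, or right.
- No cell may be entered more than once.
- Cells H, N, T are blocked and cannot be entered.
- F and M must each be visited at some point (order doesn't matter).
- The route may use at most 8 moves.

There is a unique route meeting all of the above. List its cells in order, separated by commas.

C, B, A, F, K, L, M, I, J

Any route must reach F and M and still end at J within 8 moves, so the order of the required stops is forced.
Route from C: left 2 to A, down 2 to K, right 2 to M, up 1 to I, right 1 to J — 8 moves in all.
Check: all required cells visited; 8 ≤ 8 moves.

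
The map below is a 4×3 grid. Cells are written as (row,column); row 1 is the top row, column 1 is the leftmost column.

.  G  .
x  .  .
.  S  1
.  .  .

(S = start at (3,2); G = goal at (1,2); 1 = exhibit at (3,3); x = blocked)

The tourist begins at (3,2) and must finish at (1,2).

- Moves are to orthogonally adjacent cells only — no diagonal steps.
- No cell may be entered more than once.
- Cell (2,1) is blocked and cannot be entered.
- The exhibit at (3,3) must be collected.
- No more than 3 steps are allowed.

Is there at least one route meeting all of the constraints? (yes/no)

Even ignoring the no-revisit rule, getting from (3,2) to (1,2) via (3,3) needs at least 1 + 3 = 4 moves (Manhattan distance per leg), which exceeds the 3-move limit.

no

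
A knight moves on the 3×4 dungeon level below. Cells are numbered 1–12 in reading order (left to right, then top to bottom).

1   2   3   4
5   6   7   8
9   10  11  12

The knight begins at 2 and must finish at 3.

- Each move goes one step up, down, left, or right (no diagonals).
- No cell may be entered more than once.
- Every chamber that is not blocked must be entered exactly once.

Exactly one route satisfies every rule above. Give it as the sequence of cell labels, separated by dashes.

2 - 1 - 5 - 9 - 10 - 6 - 7 - 11 - 12 - 8 - 4 - 3

Need to visit all 12 open cells exactly once, starting at 2 and ending at 3.
Cell 12 has only two open neighbours (8 and 11), so the path must pass straight through it: one of those is the cell it's entered from and the other is where it exits.
Route from 2: left 1 to 1, down 2 to 9, right 1 to 10, up 1 to 6, right 1 to 7, down 1 to 11, right 1 to 12, up 2 to 4, left 1 to 3 — 11 moves in all.
Check: all 12 open cells covered.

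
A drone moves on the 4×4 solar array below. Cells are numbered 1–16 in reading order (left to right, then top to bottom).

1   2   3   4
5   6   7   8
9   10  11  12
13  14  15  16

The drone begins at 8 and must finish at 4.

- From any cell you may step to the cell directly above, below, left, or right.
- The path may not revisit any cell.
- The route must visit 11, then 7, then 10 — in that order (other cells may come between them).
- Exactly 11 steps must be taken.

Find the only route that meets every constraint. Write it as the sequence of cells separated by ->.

8 -> 12 -> 11 -> 7 -> 6 -> 10 -> 9 -> 5 -> 1 -> 2 -> 3 -> 4

The waypoints must appear in the order 11, 7, 10, with no cell reused.
Route from 8: down 1 to 12, left 1 to 11, up 1 to 7, left 1 to 6, down 1 to 10, left 1 to 9, up 2 to 1, right 3 to 4 — 11 moves in all.
Check: order respected (11 at step 2, 7 at step 3, 10 at step 5); 11 moves as required.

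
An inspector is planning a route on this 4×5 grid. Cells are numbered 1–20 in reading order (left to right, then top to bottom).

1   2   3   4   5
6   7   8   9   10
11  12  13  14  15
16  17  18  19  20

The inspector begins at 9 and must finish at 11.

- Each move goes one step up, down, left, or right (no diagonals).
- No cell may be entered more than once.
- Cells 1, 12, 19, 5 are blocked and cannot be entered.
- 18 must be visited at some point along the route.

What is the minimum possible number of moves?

6

Any route passes through 18 somewhere between 9 and 11. Summing Manhattan distances along the two legs (9 → 18 → 11) gives a lower bound of 3 + 3 = 6 moves.
A route of 6 moves achieves this: 9 → 14 → 13 → 18 → 17 → 16 → 11.
Since 6 matches the lower bound, it is optimal.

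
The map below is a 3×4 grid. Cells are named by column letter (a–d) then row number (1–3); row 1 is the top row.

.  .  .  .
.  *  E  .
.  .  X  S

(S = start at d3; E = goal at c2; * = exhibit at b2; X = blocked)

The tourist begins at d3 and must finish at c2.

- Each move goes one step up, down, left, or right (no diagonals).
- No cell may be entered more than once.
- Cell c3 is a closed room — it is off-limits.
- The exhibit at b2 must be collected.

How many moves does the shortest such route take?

Any route passes through b2 somewhere between d3 and c2. Summing Manhattan distances along the two legs (d3 → b2 → c2) gives a lower bound of 3 + 1 = 4 moves.
The shortest route satisfying every rule uses 6 moves: d3 → d2 → d1 → c1 → b1 → b2 → c2.
The bound of 4 isn't tight here; checking systematically, no route of length 4 through 5 satisfies every constraint, so 6 is the minimum.

6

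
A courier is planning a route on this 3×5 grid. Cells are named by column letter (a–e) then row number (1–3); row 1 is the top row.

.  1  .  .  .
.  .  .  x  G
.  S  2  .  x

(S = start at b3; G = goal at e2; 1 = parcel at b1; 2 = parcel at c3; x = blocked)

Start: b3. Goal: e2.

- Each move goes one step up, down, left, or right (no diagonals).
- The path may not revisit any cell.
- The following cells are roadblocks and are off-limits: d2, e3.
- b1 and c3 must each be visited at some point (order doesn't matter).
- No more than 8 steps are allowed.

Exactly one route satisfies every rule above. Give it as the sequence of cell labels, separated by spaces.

Any route must reach b1 and c3 and still end at e2 within 8 moves, so the order of the required stops is forced.
Route from b3: right 1 to c3, up 1 to c2, left 1 to b2, up 1 to b1, right 3 to e1, down 1 to e2 — 8 moves in all.
Check: all required cells visited; 8 ≤ 8 moves.

b3 c3 c2 b2 b1 c1 d1 e1 e2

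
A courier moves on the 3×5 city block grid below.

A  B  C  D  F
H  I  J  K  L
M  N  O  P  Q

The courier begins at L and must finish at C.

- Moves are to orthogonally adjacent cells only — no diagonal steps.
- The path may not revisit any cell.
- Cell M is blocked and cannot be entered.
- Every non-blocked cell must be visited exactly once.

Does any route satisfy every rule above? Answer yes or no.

no

Exhausting the options from L, every branch either dead-ends against blocked cells, would have to re-enter a cell already used, or reaches the goal with a constraint still unmet.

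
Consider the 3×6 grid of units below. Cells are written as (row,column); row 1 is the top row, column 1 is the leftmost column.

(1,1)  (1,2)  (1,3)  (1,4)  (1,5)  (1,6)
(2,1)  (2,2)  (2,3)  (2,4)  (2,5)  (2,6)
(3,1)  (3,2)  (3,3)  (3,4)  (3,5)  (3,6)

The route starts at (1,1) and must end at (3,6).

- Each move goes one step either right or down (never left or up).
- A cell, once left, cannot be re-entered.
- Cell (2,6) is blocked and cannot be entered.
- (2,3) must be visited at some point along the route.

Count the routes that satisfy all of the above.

9

A right/down-only route from (1,1) to (3,6) makes exactly 2 down-moves and 5 right-moves in some order.
With no other constraints that would be C(7,2) = 21 routes.
Split at (2,3) and multiply the segment counts (each segment already excludes blocked cells): (1,1)→(2,3): 3; (2,3)→(3,6): 3; product = 9.
That gives 9 routes.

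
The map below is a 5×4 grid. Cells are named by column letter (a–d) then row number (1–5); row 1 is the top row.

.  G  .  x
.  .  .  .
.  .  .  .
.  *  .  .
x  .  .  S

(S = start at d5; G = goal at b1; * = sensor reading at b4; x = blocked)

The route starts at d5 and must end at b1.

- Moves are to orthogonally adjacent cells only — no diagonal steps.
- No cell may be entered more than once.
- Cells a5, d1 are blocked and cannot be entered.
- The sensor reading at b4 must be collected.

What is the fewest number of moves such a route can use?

Any route passes through b4 somewhere between d5 and b1. Summing Manhattan distances along the two legs (d5 → b4 → b1) gives a lower bound of 3 + 3 = 6 moves.
A route of 6 moves achieves this: d5 → d4 → c4 → b4 → b3 → b2 → b1.
Since 6 matches the lower bound, it is optimal.

6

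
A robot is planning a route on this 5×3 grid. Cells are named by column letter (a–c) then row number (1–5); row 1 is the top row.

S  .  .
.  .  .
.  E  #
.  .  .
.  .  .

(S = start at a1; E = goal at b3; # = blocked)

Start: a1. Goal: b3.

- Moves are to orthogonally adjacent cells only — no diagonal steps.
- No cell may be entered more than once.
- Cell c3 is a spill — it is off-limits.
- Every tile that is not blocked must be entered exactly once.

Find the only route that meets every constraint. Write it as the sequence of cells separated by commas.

a1, b1, c1, c2, b2, a2, a3, a4, a5, b5, c5, c4, b4, b3

Need to visit all 14 open cells exactly once, starting at a1 and ending at b3.
Cell c2 has only two open neighbours (c1 and b2), so the path must pass straight through it: one of those is the cell it's entered from and the other is where it exits.
Route from a1: right 2 to c1, down 1 to c2, left 2 to a2, down 3 to a5, right 2 to c5, up 1 to c4, left 1 to b4, up 1 to b3 — 13 moves in all.
Check: all 14 open cells covered.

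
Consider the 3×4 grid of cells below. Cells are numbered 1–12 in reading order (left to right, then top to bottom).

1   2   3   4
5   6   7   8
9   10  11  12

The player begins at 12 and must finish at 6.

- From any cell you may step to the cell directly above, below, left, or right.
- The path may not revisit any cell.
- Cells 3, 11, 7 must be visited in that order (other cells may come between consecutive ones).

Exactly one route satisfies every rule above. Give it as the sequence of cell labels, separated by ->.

The waypoints must appear in the order 3, 11, 7, with no cell reused.
Route from 12: 2× up (reaching 4), 3× left (reaching 1), 2× down (reaching 9), 2× right (reaching 11), up to 7, left to 6 — 11 moves in all.
Check: order respected (3 at step 3, 11 at step 9, 7 at step 10).

12 -> 8 -> 4 -> 3 -> 2 -> 1 -> 5 -> 9 -> 10 -> 11 -> 7 -> 6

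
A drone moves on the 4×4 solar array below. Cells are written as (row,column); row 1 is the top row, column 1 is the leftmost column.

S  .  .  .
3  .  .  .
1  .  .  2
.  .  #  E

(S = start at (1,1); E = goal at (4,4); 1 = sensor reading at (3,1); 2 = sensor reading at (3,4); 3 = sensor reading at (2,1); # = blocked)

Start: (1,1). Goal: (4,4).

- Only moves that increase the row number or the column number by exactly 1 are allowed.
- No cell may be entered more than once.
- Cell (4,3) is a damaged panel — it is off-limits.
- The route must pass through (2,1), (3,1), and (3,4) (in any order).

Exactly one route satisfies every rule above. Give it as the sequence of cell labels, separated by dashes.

Moves only go right or down, so the column and row indices never decrease.
Route from (1,1): down 2 to (3,1), right 3 to (3,4), down 1 to (4,4) — 6 moves in all.
Check: all required cells visited.

(1,1) - (2,1) - (3,1) - (3,2) - (3,3) - (3,4) - (4,4)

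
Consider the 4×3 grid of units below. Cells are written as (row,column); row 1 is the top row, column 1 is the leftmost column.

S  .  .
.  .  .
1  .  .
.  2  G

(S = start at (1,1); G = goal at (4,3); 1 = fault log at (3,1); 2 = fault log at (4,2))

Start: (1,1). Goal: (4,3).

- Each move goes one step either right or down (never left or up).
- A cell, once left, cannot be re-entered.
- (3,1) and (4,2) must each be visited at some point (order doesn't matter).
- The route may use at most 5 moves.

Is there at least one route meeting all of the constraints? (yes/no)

yes

One route that works: (1,1) → (2,1) → (3,1) → (4,1) → (4,2) → (4,3).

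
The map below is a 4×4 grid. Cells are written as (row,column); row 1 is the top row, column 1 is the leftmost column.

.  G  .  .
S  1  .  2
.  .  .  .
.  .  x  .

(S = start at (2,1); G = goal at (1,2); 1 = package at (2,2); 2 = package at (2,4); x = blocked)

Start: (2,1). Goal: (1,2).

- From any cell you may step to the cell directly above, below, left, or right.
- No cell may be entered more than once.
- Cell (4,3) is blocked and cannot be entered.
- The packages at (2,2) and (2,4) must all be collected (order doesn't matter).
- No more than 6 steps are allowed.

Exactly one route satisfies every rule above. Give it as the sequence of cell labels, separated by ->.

Any route must reach (2,2) and (2,4) and still end at (1,2) within 6 moves, so the order of the required stops is forced.
Route from (2,1): right 3 to (2,4), up 1 to (1,4), left 2 to (1,2) — 6 moves in all.
Check: all required cells visited; 6 ≤ 6 moves.

(2,1) -> (2,2) -> (2,3) -> (2,4) -> (1,4) -> (1,3) -> (1,2)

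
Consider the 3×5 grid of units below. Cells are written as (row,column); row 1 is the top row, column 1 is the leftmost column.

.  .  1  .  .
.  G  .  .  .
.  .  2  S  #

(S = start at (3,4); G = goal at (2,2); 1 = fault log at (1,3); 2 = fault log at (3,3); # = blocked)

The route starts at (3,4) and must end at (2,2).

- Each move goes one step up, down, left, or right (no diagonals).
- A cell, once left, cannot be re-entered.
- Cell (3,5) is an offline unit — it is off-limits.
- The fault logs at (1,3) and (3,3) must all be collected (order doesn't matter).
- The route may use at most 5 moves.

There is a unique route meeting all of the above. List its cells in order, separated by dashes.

The 5-move cap with required stops at (1,3), (3,3) leaves no slack for detours.
Route from (3,4): left 1 to (3,3), up 2 to (1,3), left 1 to (1,2), down 1 to (2,2) — 5 moves in all.
Check: all required cells visited; 5 ≤ 5 moves.

(3,4) - (3,3) - (2,3) - (1,3) - (1,2) - (2,2)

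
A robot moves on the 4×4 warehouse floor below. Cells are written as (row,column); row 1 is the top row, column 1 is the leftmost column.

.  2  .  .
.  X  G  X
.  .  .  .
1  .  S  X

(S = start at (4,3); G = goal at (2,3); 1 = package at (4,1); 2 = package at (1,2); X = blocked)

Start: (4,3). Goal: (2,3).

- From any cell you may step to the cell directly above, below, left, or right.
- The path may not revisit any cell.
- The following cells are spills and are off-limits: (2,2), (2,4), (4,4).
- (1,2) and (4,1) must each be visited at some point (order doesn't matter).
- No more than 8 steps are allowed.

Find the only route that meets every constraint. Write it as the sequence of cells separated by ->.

(4,3) -> (4,2) -> (4,1) -> (3,1) -> (2,1) -> (1,1) -> (1,2) -> (1,3) -> (2,3)

Any route must reach (1,2) and (4,1) and still end at (2,3) within 8 moves, so the order of the required stops is forced.
Route from (4,3): 2× left (reaching (4,1)), 3× up (reaching (1,1)), 2× right (reaching (1,3)), down to (2,3) — 8 moves in all.
Check: all required cells visited; 8 ≤ 8 moves.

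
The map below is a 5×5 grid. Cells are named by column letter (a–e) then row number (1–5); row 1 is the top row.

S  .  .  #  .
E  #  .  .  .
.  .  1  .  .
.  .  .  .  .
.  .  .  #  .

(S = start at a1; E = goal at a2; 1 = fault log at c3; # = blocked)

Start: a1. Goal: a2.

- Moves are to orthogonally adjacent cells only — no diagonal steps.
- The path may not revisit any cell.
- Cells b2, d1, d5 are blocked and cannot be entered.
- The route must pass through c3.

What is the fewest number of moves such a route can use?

7

Any route passes through c3 somewhere between a1 and a2. Summing Manhattan distances along the two legs (a1 → c3 → a2) gives a lower bound of 4 + 3 = 7 moves.
A route of 7 moves achieves this: a1 → b1 → c1 → c2 → c3 → b3 → a3 → a2.
Since 7 matches the lower bound, it is optimal.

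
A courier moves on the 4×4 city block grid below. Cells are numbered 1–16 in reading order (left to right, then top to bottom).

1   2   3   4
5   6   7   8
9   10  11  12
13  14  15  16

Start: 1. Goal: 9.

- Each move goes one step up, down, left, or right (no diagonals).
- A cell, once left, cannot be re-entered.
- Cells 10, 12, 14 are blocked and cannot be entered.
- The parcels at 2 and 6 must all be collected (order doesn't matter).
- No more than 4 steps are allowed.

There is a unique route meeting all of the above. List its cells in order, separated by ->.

1 -> 2 -> 6 -> 5 -> 9

Any route must reach 2 and 6 and still end at 9 within 4 moves, so the order of the required stops is forced.
Route from 1: right 1 to 2, down 1 to 6, left 1 to 5, down 1 to 9 — 4 moves in all.
Check: all required cells visited; 4 ≤ 4 moves.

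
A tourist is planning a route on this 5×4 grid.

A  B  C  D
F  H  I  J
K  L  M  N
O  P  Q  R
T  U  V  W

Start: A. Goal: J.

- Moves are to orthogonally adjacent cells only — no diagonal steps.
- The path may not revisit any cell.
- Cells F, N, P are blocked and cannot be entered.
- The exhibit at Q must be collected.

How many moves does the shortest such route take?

Any route passes through Q somewhere between A and J. Summing Manhattan distances along the two legs (A → Q → J) gives a lower bound of 5 + 3 = 8 moves.
The shortest route satisfying every rule uses 12 moves: A → B → H → L → K → O → T → U → V → Q → M → I → J.
The no-revisit rule (legs can't share cells) pushes the minimum above the 8-move bound; an exhaustive check rules out every length from 8 to 11 (on a 4-connected grid the length of any start-to-goal walk has the same parity as the Manhattan bound, so only lengths 8, 10, 12, … need checking), leaving 12 as the minimum.

12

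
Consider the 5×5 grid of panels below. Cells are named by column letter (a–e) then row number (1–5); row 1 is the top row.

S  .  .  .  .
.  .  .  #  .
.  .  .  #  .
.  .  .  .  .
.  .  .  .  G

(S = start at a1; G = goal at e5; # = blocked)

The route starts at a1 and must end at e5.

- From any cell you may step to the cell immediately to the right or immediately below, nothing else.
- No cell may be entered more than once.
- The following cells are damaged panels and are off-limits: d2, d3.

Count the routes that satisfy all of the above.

36

A right/down-only route from a1 to e5 makes exactly 4 down-moves and 4 right-moves in some order.
With no other constraints that would be C(8,4) = 70 routes.
Subtract routes through each blocked cell (inclusion–exclusion for overlaps): − through d2: 16 − through d3: 30 + through d2&d3: 12 → 36.
That gives 36 routes.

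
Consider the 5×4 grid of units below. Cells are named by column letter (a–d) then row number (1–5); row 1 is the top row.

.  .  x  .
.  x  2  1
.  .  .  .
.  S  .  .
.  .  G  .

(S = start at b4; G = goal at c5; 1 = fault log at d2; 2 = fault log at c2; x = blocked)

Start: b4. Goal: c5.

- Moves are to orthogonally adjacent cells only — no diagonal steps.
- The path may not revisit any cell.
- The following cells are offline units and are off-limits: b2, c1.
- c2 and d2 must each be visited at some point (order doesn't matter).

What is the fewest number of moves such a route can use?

Any route passes through c2 and d2 in some order between b4 and c5. Summing Manhattan distances along each leg and taking the cheapest ordering (b4 → d2 → c2 → c5) gives a lower bound of 4 + 1 + 3 = 8 moves.
A route of 8 moves achieves this: b4 → b3 → c3 → c2 → d2 → d3 → d4 → d5 → c5.
Since 8 matches the lower bound, it is optimal.

8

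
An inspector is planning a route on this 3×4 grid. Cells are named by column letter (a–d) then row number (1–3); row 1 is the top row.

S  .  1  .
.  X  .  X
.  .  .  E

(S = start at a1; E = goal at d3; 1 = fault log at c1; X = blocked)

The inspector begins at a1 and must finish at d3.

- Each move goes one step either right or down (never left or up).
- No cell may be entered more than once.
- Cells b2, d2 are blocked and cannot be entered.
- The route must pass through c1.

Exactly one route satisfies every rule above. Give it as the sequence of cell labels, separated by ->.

Moves only go right or down, so the column and row indices never decrease.
Route from a1: right 2 to c1, down 2 to c3, right 1 to d3 — 5 moves in all.
Check: all required cells visited.

a1 -> b1 -> c1 -> c2 -> c3 -> d3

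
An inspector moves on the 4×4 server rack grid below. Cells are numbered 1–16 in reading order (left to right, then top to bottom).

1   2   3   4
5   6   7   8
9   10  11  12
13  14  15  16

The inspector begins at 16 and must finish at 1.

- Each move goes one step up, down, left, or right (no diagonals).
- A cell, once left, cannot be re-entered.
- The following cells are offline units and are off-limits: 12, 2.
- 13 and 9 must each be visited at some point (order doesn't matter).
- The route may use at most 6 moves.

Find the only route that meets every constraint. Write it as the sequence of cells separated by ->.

The 6-move cap with required stops at 13, 9 leaves no slack for detours.
Route from 16: left 3 to 13, up 3 to 1 — 6 moves in all.
Check: all required cells visited; 6 ≤ 6 moves.

16 -> 15 -> 14 -> 13 -> 9 -> 5 -> 1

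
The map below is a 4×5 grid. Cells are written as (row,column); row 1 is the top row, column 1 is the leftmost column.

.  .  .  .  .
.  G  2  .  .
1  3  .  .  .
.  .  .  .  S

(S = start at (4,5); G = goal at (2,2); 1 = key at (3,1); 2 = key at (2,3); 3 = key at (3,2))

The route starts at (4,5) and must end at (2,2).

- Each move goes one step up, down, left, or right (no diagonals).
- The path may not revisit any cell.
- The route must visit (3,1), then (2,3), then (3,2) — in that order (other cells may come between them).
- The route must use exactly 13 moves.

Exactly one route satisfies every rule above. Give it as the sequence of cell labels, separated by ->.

The waypoints must appear in the order (3,1), (2,3), (3,2), with no cell reused.
Route from (4,5): left 4 to (4,1), up 3 to (1,1), right 2 to (1,3), down 2 to (3,3), left 1 to (3,2), up 1 to (2,2) — 13 moves in all.
Check: order respected (1 at step 5, 2 at step 10, 3 at step 12); 13 moves as required.

(4,5) -> (4,4) -> (4,3) -> (4,2) -> (4,1) -> (3,1) -> (2,1) -> (1,1) -> (1,2) -> (1,3) -> (2,3) -> (3,3) -> (3,2) -> (2,2)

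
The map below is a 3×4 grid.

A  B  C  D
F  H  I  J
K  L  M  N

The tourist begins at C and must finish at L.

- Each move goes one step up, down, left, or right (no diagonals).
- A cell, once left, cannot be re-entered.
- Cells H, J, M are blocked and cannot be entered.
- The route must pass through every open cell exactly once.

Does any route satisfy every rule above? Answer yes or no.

no

Cell D has only one open neighbour but is neither the start nor the goal, so a Hamiltonian route would have to both enter and leave it through the same neighbour — impossible without revisiting.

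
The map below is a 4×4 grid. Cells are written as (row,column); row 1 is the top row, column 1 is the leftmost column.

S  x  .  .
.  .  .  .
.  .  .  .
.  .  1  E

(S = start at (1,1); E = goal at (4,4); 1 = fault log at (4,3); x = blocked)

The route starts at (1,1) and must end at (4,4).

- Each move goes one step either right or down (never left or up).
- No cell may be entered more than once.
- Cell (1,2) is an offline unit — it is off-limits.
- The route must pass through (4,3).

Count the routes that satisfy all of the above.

6

A right/down-only route from (1,1) to (4,4) makes exactly 3 down-moves and 3 right-moves in some order.
With no other constraints that would be C(6,3) = 20 routes.
Split at (4,3) and multiply the segment counts (each segment already excludes blocked cells): (1,1)→(4,3): 6; (4,3)→(4,4): 1; product = 6.
That gives 6 routes.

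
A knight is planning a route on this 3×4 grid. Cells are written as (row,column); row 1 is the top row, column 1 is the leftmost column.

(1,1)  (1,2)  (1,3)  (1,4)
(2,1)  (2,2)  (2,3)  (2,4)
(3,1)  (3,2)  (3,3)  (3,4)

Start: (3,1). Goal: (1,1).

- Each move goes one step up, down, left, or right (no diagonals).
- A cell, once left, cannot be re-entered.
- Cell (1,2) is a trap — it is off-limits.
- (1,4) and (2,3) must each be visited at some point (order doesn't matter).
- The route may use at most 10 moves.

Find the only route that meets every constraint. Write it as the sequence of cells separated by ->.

Any route must reach (1,4) and (2,3) and still end at (1,1) within 10 moves, so the order of the required stops is forced.
Route from (3,1): 3× right (reaching (3,4)), 2× up (reaching (1,4)), left to (1,3), down to (2,3), 2× left (reaching (2,1)), up to (1,1) — 10 moves in all.
Check: all required cells visited; 10 ≤ 10 moves.

(3,1) -> (3,2) -> (3,3) -> (3,4) -> (2,4) -> (1,4) -> (1,3) -> (2,3) -> (2,2) -> (2,1) -> (1,1)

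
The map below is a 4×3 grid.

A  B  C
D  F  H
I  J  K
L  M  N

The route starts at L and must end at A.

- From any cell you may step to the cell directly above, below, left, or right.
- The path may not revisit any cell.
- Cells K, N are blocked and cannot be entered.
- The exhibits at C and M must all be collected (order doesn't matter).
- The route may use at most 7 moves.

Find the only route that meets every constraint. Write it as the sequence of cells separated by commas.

The 7-move cap with required stops at C, M leaves no slack for detours.
Route from L: right to M, 2× up (reaching F), right to H, up to C, 2× left (reaching A) — 7 moves in all.
Check: all required cells visited; 7 ≤ 7 moves.

L, M, J, F, H, C, B, A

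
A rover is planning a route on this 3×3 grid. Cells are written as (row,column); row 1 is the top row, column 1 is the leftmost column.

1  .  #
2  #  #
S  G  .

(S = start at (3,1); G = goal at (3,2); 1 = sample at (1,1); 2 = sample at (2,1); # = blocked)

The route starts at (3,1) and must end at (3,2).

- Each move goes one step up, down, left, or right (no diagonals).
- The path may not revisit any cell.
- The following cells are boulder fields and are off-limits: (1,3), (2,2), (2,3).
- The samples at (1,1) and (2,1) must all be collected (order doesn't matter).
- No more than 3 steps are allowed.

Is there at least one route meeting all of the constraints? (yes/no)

Every way from (1,1) onward to (3,2) runs back through (3,1), which the route has already used — so it cannot be completed without a revisit.

no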